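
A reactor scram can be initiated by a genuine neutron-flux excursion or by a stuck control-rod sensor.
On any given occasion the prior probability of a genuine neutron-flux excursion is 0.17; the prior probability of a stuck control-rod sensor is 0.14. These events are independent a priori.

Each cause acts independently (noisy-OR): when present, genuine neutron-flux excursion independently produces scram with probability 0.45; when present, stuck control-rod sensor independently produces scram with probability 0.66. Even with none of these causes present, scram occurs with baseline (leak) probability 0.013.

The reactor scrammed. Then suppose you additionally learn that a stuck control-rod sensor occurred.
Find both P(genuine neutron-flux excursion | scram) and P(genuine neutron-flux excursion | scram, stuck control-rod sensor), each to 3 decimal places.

P(genuine neutron-flux excursion | scram) ≈ 0.499; P(genuine neutron-flux excursion | scram, stuck control-rod sensor) ≈ 0.201

Under noisy-OR, P(scram | causes) = 1 − (1−0.013)·∏(1−qᵢ) over the active causes.
P(scram) = 0.013×0.83×0.86 + 0.66442×0.83×0.14 + 0.45715×0.17×0.86 + 0.815431×0.17×0.14 = 0.009279 + 0.077206 + 0.066835 + 0.019407 = 0.172727
The genuine neutron-flux excursion-present share is 0.066835 + 0.019407 = 0.086242.
So P(genuine neutron-flux excursion | scram) = 0.086242/0.172727 ≈ 0.499.

Now also conditioning on stuck control-rod sensor=true:
P(scram | stuck control-rod sensor) = 0.66442*0.83 + 0.815431*0.17 = 0.551469 + 0.138623 = 0.690092
The genuine neutron-flux excursion-present share is 0.815431*0.17 = 0.138623.
Hence the posterior is 0.138623/0.690092 ≈ 0.201.
— stuck control-rod sensor explains away the evidence for genuine neutron-flux excursion.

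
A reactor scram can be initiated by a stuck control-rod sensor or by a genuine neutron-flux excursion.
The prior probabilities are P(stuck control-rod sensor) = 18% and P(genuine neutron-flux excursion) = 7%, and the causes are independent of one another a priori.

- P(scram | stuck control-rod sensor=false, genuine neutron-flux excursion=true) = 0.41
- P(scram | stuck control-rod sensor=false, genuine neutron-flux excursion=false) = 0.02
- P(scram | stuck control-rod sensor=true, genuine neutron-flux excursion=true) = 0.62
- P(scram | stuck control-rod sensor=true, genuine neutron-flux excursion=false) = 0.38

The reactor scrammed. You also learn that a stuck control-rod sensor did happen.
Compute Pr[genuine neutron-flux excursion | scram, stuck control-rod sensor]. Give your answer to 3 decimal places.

P(scram | stuck control-rod sensor) = 0.38*0.93 + 0.62*0.07 = 0.353400 + 0.043400 = 0.396800
Of this, 0.043400 comes from 0.62*0.07 (the genuine neutron-flux excursion=true cases).
P(genuine neutron-flux excursion | scram, stuck control-rod sensor) = 0.043400 / 0.396800 ≈ 0.109

Pr[genuine neutron-flux excursion | scram, stuck control-rod sensor] ≈ 0.109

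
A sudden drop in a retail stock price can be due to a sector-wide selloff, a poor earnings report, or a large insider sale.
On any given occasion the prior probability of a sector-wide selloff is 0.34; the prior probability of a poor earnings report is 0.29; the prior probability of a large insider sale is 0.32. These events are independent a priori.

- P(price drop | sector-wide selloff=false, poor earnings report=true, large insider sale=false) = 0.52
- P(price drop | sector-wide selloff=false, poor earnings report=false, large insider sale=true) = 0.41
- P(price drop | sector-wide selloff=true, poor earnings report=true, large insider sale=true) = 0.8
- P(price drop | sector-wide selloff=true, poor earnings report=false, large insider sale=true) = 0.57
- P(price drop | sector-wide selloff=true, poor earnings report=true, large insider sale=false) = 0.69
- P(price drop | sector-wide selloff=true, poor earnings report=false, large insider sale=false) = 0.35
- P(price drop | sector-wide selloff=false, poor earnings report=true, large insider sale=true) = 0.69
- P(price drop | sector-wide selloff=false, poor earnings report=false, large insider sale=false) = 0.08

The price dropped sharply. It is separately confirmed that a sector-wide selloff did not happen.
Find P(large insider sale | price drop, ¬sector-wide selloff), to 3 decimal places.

Weight on large insider sale=true, given the evidence: 0.093152 + 0.064032 = 0.157184
Denominator P(price drop | ¬sector-wide selloff): 0.08·0.71·0.68 + 0.41·0.71·0.32 + 0.52·0.29·0.68 + 0.69·0.29·0.32 = 0.298352
Posterior = 0.157184 / 0.298352 ≈ 0.527

P(large insider sale | price drop, ¬sector-wide selloff) ≈ 0.527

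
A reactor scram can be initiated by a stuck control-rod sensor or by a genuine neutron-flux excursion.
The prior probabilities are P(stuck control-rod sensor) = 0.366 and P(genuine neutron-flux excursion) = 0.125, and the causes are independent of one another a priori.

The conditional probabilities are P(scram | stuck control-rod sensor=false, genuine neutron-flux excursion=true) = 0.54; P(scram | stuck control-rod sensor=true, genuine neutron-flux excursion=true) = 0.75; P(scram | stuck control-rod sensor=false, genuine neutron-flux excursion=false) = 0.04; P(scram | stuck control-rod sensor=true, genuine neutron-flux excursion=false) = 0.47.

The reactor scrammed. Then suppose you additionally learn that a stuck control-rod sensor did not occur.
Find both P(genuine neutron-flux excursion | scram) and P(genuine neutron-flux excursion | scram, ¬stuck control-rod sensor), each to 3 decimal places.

Sum P(scram|·) weighted by the priors over the 4 (stuck control-rod sensor, genuine neutron-flux excursion) configurations:
  P(scram) = 0.04*0.634*0.875 + 0.54*0.634*0.125 + 0.47*0.366*0.875 + 0.75*0.366*0.125
        = 0.022190 + 0.042795 + 0.150517 + 0.034312 = 0.249814
The terms with genuine neutron-flux excursion present sum to 0.077107, so
  P(genuine neutron-flux excursion | scram) = 0.077107 / 0.249814 ≈ 0.309

Now condition on the additional information:
P(scram | ¬stuck control-rod sensor) = 0.04·0.875 + 0.54·0.125 = 0.035000 + 0.067500 = 0.102500
Of this, 0.067500 comes from 0.54·0.125 (the genuine neutron-flux excursion=true cases).
Hence the posterior is 0.067500/0.102500 ≈ 0.659.

P(genuine neutron-flux excursion | scram) ≈ 0.309; P(genuine neutron-flux excursion | scram, ¬stuck control-rod sensor) ≈ 0.659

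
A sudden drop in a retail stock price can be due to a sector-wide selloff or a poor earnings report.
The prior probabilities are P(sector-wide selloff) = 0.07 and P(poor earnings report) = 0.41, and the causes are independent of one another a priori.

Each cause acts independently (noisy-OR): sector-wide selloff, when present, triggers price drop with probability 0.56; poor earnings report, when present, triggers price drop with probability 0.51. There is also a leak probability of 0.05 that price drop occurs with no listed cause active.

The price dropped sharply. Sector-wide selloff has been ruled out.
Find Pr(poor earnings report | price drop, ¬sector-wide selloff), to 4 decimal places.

Under noisy-OR, P(price drop | causes) = 1 − (1−0.05)·∏(1−qᵢ) over the active causes.
Sum P(price drop|·) weighted by the priors over both values of poor earnings report:
  P(price drop | ¬sector-wide selloff) = 0.05·0.59 + 0.5345·0.41
        = 0.029500 + 0.219145 = 0.248645
Keeping only the poor earnings report-present terms gives 0.219145, so
  P(poor earnings report | price drop, ¬sector-wide selloff) = 0.219145 / 0.248645 ≈ 0.8814

Pr(poor earnings report | price drop, ¬sector-wide selloff) ≈ 0.8814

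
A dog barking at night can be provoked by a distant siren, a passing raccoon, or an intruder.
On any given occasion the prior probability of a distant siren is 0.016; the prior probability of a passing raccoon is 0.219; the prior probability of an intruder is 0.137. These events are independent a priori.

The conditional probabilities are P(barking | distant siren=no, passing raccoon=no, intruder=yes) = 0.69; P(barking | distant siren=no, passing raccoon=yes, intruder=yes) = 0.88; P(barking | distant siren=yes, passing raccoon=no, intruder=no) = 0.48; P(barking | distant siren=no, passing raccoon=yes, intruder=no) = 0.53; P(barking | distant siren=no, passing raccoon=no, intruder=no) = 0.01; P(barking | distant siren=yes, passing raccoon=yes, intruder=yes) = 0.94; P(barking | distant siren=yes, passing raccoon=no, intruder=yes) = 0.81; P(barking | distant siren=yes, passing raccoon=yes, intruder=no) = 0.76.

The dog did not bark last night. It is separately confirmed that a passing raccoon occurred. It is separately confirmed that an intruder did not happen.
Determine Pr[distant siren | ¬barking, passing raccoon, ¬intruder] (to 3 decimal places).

Pr[distant siren | ¬barking, passing raccoon, ¬intruder] ≈ 0.008

P(¬barking | passing raccoon, ¬intruder) = 0.47·0.984 + 0.24·0.016 = 0.462480 + 0.003840 = 0.466320
Restricting to configurations with distant siren present: 0.24·0.016 = 0.003840.
P(distant siren | ¬barking, passing raccoon, ¬intruder) = 0.003840 / 0.466320 ≈ 0.008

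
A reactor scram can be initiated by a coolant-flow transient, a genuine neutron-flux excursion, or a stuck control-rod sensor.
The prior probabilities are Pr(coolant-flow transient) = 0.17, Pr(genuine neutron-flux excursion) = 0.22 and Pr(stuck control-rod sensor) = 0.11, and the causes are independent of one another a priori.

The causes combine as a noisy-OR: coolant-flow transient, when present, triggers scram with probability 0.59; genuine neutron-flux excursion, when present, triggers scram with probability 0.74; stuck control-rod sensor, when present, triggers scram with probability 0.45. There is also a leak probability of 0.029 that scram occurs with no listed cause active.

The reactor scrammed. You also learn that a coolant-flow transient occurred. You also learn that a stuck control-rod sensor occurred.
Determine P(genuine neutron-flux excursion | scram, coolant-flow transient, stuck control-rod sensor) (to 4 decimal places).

Under noisy-OR, P(scram | causes) = 1 − (1−0.029)·∏(1−qᵢ) over the active causes.
Enumerate both values of genuine neutron-flux excursion and weight by the priors:
  P(scram | coolant-flow transient, stuck control-rod sensor) = 0.781039×0.78 + 0.94307×0.22
        = 0.609210 + 0.207475 = 0.816685
The terms with genuine neutron-flux excursion present sum to 0.207475, so
  P(genuine neutron-flux excursion | scram, coolant-flow transient, stuck control-rod sensor) = 0.207475 / 0.816685 ≈ 0.2540

P(genuine neutron-flux excursion | scram, coolant-flow transient, stuck control-rod sensor) ≈ 0.2540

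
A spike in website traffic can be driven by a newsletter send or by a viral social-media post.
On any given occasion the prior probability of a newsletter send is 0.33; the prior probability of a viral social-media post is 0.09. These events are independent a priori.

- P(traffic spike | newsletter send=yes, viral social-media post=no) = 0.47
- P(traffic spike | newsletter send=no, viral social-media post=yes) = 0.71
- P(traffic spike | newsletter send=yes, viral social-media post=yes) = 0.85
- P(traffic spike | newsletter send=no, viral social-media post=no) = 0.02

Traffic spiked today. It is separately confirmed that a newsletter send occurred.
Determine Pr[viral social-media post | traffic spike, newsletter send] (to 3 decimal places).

Pr[viral social-media post | traffic spike, newsletter send] ≈ 0.152

By total probability over both values of viral social-media post:
  P(traffic spike | newsletter send) = 0.47×0.91 + 0.85×0.09
        = 0.427700 + 0.076500 = 0.504200
Keeping only the viral social-media post-present terms gives 0.076500, so
  P(viral social-media post | traffic spike, newsletter send) = 0.076500 / 0.504200 ≈ 0.152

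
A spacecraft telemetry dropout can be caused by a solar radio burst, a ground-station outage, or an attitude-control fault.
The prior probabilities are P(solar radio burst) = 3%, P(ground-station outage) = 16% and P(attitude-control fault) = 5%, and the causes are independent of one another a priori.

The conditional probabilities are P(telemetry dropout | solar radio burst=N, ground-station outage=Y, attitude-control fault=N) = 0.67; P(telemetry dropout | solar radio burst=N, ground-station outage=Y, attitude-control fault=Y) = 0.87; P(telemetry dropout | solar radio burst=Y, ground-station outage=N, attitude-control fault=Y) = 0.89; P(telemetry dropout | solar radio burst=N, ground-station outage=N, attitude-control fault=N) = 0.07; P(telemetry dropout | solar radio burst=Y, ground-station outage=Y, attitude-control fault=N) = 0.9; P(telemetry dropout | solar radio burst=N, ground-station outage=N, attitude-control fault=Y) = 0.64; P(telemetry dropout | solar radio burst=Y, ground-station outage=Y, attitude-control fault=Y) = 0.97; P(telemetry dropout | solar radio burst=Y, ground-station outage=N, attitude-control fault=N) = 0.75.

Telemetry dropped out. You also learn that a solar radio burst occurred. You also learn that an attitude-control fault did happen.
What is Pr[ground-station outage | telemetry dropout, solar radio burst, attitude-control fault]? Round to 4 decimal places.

Sum P(telemetry dropout|·) weighted by the priors over both values of ground-station outage:
  P(telemetry dropout | solar radio burst, attitude-control fault) = 0.89*0.84 + 0.97*0.16
        = 0.747600 + 0.155200 = 0.902800
Configurations with ground-station outage contribute 0.155200, so
  P(ground-station outage | telemetry dropout, solar radio burst, attitude-control fault) = 0.155200 / 0.902800 ≈ 0.1719

Pr[ground-station outage | telemetry dropout, solar radio burst, attitude-control fault] ≈ 0.1719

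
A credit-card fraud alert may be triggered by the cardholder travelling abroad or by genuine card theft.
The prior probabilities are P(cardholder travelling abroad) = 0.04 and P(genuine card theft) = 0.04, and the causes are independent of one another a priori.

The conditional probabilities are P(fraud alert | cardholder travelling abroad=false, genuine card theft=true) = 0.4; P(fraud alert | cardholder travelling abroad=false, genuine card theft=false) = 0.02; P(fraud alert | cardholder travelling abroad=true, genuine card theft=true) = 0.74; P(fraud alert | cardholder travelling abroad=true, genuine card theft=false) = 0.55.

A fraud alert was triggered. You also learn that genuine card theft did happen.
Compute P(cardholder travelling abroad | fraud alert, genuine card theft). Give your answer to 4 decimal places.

P(fraud alert | genuine card theft) = 0.4×0.96 + 0.74×0.04 = 0.384000 + 0.029600 = 0.413600
Of this, 0.029600 comes from 0.74×0.04 (the cardholder travelling abroad=true cases).
P(cardholder travelling abroad | fraud alert, genuine card theft) = 0.029600 / 0.413600 ≈ 0.0716

P(cardholder travelling abroad | fraud alert, genuine card theft) ≈ 0.0716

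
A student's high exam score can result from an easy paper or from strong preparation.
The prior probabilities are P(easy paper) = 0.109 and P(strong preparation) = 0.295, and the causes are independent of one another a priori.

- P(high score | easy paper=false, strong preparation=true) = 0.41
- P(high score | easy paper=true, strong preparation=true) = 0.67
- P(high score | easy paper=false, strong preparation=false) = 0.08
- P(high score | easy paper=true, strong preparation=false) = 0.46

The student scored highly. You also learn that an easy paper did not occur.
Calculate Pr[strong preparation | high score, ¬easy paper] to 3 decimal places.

Pr[strong preparation | high score, ¬easy paper] ≈ 0.682

Sum P(high score|·) weighted by the priors over both values of strong preparation:
  P(high score | ¬easy paper) = 0.08*0.705 + 0.41*0.295
        = 0.056400 + 0.120950 = 0.177350
Configurations with strong preparation contribute 0.120950, so
  P(strong preparation | high score, ¬easy paper) = 0.120950 / 0.177350 ≈ 0.682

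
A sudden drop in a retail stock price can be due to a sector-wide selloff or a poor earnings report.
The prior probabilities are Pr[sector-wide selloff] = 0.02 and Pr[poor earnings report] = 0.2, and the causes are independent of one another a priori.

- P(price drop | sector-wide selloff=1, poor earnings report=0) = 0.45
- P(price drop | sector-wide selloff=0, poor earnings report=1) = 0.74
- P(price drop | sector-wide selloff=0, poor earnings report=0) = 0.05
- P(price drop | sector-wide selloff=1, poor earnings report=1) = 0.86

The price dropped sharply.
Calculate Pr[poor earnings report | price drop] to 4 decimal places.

Pr[poor earnings report | price drop] ≈ 0.7619

Weight on poor earnings report=true, given the evidence: 0.145040 + 0.003440 = 0.148480
Denominator P(price drop): 0.05·0.98·0.8 + 0.74·0.98·0.2 + 0.45·0.02·0.8 + 0.86·0.02·0.2 = 0.194880
P(poor earnings report | price drop) = 0.148480/0.194880 ≈ 0.7619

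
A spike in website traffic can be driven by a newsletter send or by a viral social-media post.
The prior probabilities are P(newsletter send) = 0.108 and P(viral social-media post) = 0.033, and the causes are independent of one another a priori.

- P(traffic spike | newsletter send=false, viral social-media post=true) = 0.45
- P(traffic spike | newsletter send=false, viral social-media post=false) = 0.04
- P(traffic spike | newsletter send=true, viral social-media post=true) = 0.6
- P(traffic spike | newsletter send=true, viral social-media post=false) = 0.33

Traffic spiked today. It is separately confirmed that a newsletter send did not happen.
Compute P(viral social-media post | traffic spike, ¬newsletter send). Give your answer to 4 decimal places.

Weight on viral social-media post=true, given the evidence: 0.45·0.033 = 0.014850
Normalizer over all consistent configurations: 0.04·0.967 + 0.45·0.033 = 0.053530
P(viral social-media post | traffic spike, ¬newsletter send) = 0.014850/0.053530 ≈ 0.2774

P(viral social-media post | traffic spike, ¬newsletter send) ≈ 0.2774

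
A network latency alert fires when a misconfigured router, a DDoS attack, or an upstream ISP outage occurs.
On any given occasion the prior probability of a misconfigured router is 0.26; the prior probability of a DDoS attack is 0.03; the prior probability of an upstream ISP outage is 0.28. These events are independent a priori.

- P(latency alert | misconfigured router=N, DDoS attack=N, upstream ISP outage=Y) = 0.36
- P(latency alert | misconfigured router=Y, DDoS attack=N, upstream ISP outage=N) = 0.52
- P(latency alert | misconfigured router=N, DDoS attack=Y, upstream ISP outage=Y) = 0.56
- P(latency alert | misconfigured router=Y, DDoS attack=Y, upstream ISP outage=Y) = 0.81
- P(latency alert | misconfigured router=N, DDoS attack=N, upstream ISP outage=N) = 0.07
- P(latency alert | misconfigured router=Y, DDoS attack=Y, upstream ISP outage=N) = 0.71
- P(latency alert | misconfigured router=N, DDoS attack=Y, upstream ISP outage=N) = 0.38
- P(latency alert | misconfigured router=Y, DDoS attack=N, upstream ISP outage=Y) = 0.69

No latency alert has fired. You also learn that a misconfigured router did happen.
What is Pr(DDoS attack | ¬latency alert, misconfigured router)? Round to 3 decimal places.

By total probability over the 4 (DDoS attack, upstream ISP outage) configurations:
  P(¬latency alert | misconfigured router) = 0.48×0.97×0.72 + 0.31×0.97×0.28 + 0.29×0.03×0.72 + 0.19×0.03×0.28
        = 0.335232 + 0.084196 + 0.006264 + 0.001596 = 0.427288
Configurations with DDoS attack contribute 0.007860, so
  P(DDoS attack | ¬latency alert, misconfigured router) = 0.007860 / 0.427288 ≈ 0.018

Pr(DDoS attack | ¬latency alert, misconfigured router) ≈ 0.018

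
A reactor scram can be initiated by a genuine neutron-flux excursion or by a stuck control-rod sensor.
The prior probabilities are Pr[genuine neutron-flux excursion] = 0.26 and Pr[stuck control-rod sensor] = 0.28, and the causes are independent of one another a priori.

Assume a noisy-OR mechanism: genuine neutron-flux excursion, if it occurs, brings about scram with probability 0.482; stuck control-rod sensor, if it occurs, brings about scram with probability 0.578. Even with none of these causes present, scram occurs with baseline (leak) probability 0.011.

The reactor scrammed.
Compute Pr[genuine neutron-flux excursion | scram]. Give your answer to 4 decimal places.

Pr[genuine neutron-flux excursion | scram] ≈ 0.5396

Under noisy-OR, P(scram | causes) = 1 − (1−0.011)·∏(1−qᵢ) over the active causes.
Numerator (weight on configurations with genuine neutron-flux excursion): 0.091297 + 0.057061 = 0.148358
Denominator P(scram): 0.011·0.74·0.72 + 0.582642·0.74·0.28 + 0.487698·0.26·0.72 + 0.783809·0.26·0.28 = 0.274942
P(genuine neutron-flux excursion | scram) = 0.148358/0.274942 ≈ 0.5396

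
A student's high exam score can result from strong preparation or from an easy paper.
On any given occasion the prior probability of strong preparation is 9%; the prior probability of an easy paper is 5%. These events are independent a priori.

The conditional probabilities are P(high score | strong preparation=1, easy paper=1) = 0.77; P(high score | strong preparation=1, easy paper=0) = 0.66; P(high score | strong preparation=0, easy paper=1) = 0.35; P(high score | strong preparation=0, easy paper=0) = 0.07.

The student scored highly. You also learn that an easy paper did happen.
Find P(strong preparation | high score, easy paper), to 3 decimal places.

For the numerator, keep only strong preparation=true terms: 0.77*0.09 = 0.069300
Normalizer over all consistent configurations: 0.35*0.91 + 0.77*0.09 = 0.387800
P(strong preparation | high score, easy paper) = 0.069300/0.387800 ≈ 0.179

P(strong preparation | high score, easy paper) ≈ 0.179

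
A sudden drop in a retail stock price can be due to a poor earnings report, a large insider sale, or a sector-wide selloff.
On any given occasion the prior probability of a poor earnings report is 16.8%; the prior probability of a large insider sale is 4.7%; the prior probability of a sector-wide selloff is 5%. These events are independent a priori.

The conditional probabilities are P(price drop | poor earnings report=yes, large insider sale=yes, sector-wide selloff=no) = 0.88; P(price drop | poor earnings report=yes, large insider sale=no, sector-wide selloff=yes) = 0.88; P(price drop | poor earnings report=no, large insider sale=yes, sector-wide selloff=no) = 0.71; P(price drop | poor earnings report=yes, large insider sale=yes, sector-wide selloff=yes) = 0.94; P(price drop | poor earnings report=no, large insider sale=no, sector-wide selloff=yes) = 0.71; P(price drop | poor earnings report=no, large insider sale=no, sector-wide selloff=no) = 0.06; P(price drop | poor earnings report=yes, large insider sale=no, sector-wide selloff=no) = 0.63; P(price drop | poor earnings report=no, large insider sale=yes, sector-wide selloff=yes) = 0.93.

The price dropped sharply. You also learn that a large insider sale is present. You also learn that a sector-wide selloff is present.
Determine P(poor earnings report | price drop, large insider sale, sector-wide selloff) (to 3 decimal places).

P(price drop | large insider sale, sector-wide selloff) = 0.93·0.832 + 0.94·0.168 = 0.773760 + 0.157920 = 0.931680
Restricting to configurations with poor earnings report present: 0.94·0.168 = 0.157920.
So P(poor earnings report | price drop, large insider sale, sector-wide selloff) = 0.157920/0.931680 ≈ 0.170.

P(poor earnings report | price drop, large insider sale, sector-wide selloff) ≈ 0.170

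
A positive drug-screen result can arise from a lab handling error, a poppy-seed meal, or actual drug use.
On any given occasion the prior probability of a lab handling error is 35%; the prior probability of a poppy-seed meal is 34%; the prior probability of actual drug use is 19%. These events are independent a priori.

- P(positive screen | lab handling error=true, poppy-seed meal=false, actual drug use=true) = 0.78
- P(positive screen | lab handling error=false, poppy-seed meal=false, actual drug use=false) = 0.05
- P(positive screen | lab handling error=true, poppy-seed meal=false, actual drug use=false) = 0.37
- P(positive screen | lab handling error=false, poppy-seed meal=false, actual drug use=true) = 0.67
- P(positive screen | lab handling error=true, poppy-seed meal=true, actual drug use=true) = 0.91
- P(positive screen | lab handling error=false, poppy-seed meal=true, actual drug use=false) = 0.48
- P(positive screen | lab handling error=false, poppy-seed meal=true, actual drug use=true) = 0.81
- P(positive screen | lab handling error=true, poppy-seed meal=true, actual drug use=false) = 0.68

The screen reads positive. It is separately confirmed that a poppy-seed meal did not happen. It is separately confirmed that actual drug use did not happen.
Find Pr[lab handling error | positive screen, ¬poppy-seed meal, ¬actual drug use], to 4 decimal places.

Pr[lab handling error | positive screen, ¬poppy-seed meal, ¬actual drug use] ≈ 0.7994

P(positive screen | ¬poppy-seed meal, ¬actual drug use) = 0.05·0.65 + 0.37·0.35 = 0.032500 + 0.129500 = 0.162000
Restricting to configurations with lab handling error present: 0.37·0.35 = 0.129500.
So P(lab handling error | positive screen, ¬poppy-seed meal, ¬actual drug use) = 0.129500/0.162000 ≈ 0.7994.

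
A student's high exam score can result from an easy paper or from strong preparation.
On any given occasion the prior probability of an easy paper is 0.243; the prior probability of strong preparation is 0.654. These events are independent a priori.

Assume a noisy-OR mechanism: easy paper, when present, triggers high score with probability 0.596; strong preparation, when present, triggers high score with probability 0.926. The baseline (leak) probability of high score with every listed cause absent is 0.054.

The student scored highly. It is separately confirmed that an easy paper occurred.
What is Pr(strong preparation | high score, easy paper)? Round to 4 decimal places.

Pr(strong preparation | high score, easy paper) ≈ 0.7483

Under noisy-OR, P(high score | causes) = 1 − (1−0.054)·∏(1−qᵢ) over the active causes.
For the numerator, keep only strong preparation=true terms: 0.971718*0.654 = 0.635504
Denominator P(high score | easy paper): 0.617816*0.346 + 0.971718*0.654 = 0.849268
P(strong preparation | high score, easy paper) = 0.635504/0.849268 ≈ 0.7483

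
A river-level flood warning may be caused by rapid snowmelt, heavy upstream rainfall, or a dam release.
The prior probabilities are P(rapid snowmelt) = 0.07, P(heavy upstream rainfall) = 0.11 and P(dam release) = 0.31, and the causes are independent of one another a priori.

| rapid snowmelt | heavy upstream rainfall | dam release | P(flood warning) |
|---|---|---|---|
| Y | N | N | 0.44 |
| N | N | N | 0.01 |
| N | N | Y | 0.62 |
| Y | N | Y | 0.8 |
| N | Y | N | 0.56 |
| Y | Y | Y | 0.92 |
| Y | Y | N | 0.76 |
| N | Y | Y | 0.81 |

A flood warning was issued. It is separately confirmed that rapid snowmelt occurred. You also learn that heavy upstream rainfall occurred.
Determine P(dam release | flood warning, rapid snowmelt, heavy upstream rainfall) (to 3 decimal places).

P(dam release | flood warning, rapid snowmelt, heavy upstream rainfall) ≈ 0.352

For the numerator, keep only dam release=true terms: 0.92*0.31 = 0.285200
Normalizer over all consistent configurations: 0.76*0.69 + 0.92*0.31 = 0.809600
P(dam release | flood warning, rapid snowmelt, heavy upstream rainfall) = 0.285200/0.809600 ≈ 0.352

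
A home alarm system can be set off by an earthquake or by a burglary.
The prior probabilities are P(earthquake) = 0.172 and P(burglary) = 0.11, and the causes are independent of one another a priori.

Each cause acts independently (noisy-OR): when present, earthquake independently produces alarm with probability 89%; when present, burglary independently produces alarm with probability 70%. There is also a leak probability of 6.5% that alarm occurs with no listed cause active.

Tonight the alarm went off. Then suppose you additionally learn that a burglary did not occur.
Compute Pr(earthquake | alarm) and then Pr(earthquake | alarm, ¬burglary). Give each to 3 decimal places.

Under noisy-OR, P(alarm | causes) = 1 − (1−0.065)·∏(1−qᵢ) over the active causes.
Sum P(alarm|·) weighted by the priors over the 4 (earthquake, burglary) configurations:
  P(alarm) = 0.065·0.828·0.89 + 0.7195·0.828·0.11 + 0.89715·0.172·0.89 + 0.969145·0.172·0.11
        = 0.047900 + 0.065532 + 0.137336 + 0.018336 = 0.269104
The terms with earthquake present sum to 0.155672, so
  P(earthquake | alarm) = 0.155672 / 0.269104 ≈ 0.578

With the extra evidence:
P(alarm | ¬burglary) = 0.065·0.828 + 0.89715·0.172 = 0.053820 + 0.154310 = 0.208130
Restricting to configurations with earthquake present: 0.89715·0.172 = 0.154310.
So P(earthquake | alarm, ¬burglary) = 0.154310/0.208130 ≈ 0.741.
Ruling out burglary raises the posterior on earthquake — the flip side of explaining away.

Pr(earthquake | alarm) ≈ 0.578; Pr(earthquake | alarm, ¬burglary) ≈ 0.741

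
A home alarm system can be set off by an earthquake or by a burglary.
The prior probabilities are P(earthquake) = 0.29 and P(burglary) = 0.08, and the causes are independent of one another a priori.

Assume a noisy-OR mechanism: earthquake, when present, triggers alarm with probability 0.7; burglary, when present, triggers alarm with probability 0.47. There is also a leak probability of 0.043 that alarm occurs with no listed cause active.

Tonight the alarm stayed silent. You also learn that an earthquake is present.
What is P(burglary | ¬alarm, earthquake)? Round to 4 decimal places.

Under noisy-OR, P(alarm | causes) = 1 − (1−0.043)·∏(1−qᵢ) over the active causes.
Enumerate both values of burglary and weight by the priors:
  P(¬alarm | earthquake) = 0.2871*0.92 + 0.152163*0.08
        = 0.264132 + 0.012173 = 0.276305
The terms with burglary present sum to 0.012173, so
  P(burglary | ¬alarm, earthquake) = 0.012173 / 0.276305 ≈ 0.0441

P(burglary | ¬alarm, earthquake) ≈ 0.0441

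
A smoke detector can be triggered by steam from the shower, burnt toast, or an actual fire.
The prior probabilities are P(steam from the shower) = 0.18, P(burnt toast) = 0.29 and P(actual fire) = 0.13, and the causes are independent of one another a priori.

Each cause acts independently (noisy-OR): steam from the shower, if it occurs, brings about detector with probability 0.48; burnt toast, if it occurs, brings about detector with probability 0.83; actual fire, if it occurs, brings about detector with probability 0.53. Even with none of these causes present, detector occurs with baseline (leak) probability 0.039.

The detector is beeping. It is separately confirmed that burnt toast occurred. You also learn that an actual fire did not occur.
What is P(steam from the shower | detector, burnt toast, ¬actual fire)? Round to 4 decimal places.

Under noisy-OR, P(detector | causes) = 1 − (1−0.039)·∏(1−qᵢ) over the active causes.
Weight on steam from the shower=true, given the evidence: 0.915048·0.18 = 0.164709
Normalizer over all consistent configurations: 0.83663·0.82 + 0.915048·0.18 = 0.850746
P(steam from the shower | detector, burnt toast, ¬actual fire) = 0.164709/0.850746 ≈ 0.1936

P(steam from the shower | detector, burnt toast, ¬actual fire) ≈ 0.1936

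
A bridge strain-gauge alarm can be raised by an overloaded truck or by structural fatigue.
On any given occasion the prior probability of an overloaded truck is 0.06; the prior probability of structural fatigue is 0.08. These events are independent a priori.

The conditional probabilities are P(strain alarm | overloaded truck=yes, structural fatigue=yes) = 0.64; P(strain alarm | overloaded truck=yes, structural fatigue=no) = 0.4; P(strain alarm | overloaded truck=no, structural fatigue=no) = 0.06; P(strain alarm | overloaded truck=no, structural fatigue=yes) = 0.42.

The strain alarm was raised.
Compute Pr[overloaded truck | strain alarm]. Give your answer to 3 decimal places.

Pr[overloaded truck | strain alarm] ≈ 0.232

Enumerate the 4 (overloaded truck, structural fatigue) configurations and weight by the priors:
  P(strain alarm) = 0.06·0.94·0.92 + 0.42·0.94·0.08 + 0.4·0.06·0.92 + 0.64·0.06·0.08
        = 0.051888 + 0.031584 + 0.022080 + 0.003072 = 0.108624
Configurations with overloaded truck contribute 0.025152, so
  P(overloaded truck | strain alarm) = 0.025152 / 0.108624 ≈ 0.232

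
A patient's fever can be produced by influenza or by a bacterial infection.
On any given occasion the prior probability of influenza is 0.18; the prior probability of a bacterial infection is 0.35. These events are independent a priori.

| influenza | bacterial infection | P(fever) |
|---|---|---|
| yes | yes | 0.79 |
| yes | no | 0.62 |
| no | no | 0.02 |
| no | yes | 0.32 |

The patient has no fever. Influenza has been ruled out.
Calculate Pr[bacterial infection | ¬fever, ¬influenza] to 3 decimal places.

Enumerate both values of bacterial infection and weight by the priors:
  P(¬fever | ¬influenza) = 0.98·0.65 + 0.68·0.35
        = 0.637000 + 0.238000 = 0.875000
Configurations with bacterial infection contribute 0.238000, so
  P(bacterial infection | ¬fever, ¬influenza) = 0.238000 / 0.875000 ≈ 0.272

Pr[bacterial infection | ¬fever, ¬influenza] ≈ 0.272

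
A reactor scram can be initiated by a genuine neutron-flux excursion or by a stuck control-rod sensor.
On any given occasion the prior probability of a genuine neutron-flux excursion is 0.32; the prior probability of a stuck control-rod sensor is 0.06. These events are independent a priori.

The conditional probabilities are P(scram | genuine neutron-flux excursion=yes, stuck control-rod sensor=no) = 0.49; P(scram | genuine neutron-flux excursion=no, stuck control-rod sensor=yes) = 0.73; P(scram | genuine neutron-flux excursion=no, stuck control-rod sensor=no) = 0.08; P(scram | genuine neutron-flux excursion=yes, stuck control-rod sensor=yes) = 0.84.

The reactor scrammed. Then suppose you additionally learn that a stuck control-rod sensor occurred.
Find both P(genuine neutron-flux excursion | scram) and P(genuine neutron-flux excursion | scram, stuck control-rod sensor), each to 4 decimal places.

By total probability over the 4 (genuine neutron-flux excursion, stuck control-rod sensor) configurations:
  P(scram) = 0.08*0.68*0.94 + 0.73*0.68*0.06 + 0.49*0.32*0.94 + 0.84*0.32*0.06
        = 0.051136 + 0.029784 + 0.147392 + 0.016128 = 0.244440
Configurations with genuine neutron-flux excursion contribute 0.163520, so
  P(genuine neutron-flux excursion | scram) = 0.163520 / 0.244440 ≈ 0.6690

Now also conditioning on stuck control-rod sensor=true:
Numerator (weight on configurations with genuine neutron-flux excursion): 0.84×0.32 = 0.268800
Denominator P(scram | stuck control-rod sensor): 0.73×0.68 + 0.84×0.32 = 0.765200
Posterior = 0.268800 / 0.765200 ≈ 0.3513

P(genuine neutron-flux excursion | scram) ≈ 0.6690; P(genuine neutron-flux excursion | scram, stuck control-rod sensor) ≈ 0.3513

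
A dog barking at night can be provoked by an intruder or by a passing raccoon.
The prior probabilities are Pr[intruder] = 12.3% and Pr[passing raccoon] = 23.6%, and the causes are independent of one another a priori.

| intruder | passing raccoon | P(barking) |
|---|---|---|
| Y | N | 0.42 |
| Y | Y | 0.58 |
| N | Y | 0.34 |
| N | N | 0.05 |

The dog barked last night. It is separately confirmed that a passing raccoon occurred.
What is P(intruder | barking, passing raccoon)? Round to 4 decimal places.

By total probability over both values of intruder:
  P(barking | passing raccoon) = 0.34*0.877 + 0.58*0.123
        = 0.298180 + 0.071340 = 0.369520
The terms with intruder present sum to 0.071340, so
  P(intruder | barking, passing raccoon) = 0.071340 / 0.369520 ≈ 0.1931

P(intruder | barking, passing raccoon) ≈ 0.1931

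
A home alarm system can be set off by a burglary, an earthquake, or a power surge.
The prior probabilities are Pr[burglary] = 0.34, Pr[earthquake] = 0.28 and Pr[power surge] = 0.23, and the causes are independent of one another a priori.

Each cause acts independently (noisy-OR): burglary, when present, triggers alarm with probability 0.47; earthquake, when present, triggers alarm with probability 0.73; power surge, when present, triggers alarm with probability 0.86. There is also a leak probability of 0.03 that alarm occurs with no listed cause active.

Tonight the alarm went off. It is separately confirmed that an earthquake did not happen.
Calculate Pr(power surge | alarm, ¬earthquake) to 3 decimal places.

Pr(power surge | alarm, ¬earthquake) ≈ 0.589

Under noisy-OR, P(alarm | causes) = 1 − (1−0.03)·∏(1−qᵢ) over the active causes.
P(alarm | ¬earthquake) = 0.03×0.66×0.77 + 0.8642×0.66×0.23 + 0.4859×0.34×0.77 + 0.928026×0.34×0.23 = 0.015246 + 0.131186 + 0.127209 + 0.072572 = 0.346213
Of this, 0.203758 comes from 0.131186 + 0.072572 (the power surge=true cases).
So P(power surge | alarm, ¬earthquake) = 0.203758/0.346213 ≈ 0.589.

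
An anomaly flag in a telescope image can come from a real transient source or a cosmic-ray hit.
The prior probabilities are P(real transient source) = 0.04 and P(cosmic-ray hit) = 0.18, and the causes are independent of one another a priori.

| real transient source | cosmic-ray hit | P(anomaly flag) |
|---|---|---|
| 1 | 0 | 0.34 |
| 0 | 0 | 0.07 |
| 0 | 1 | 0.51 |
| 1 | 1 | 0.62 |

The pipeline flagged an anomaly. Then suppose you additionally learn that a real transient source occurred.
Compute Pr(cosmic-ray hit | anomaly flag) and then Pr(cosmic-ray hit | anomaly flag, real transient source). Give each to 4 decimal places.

Pr(cosmic-ray hit | anomaly flag) ≈ 0.5829; Pr(cosmic-ray hit | anomaly flag, real transient source) ≈ 0.2859

P(anomaly flag) = 0.07*0.96*0.82 + 0.51*0.96*0.18 + 0.34*0.04*0.82 + 0.62*0.04*0.18 = 0.055104 + 0.088128 + 0.011152 + 0.004464 = 0.158848
Of this, 0.092592 comes from 0.088128 + 0.004464 (the cosmic-ray hit=true cases).
So P(cosmic-ray hit | anomaly flag) = 0.092592/0.158848 ≈ 0.5829.

With the extra evidence:
P(anomaly flag | real transient source) = 0.34*0.82 + 0.62*0.18 = 0.278800 + 0.111600 = 0.390400
Of this, 0.111600 comes from 0.62*0.18 (the cosmic-ray hit=true cases).
Hence the posterior is 0.111600/0.390400 ≈ 0.2859.
— real transient source explains away the evidence for cosmic-ray hit.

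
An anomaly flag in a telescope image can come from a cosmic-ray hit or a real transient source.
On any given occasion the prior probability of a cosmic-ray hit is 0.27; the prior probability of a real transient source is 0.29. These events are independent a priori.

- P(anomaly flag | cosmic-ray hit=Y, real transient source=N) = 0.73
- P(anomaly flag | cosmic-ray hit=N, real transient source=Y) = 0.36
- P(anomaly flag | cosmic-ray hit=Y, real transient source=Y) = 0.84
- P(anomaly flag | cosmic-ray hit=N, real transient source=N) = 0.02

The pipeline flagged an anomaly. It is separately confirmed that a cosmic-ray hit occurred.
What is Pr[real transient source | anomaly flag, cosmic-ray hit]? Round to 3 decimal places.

Weight on real transient source=true, given the evidence: 0.84·0.29 = 0.243600
The normalizing constant is 0.73·0.71 + 0.84·0.29 = 0.761900
P(real transient source | anomaly flag, cosmic-ray hit) = 0.243600/0.761900 ≈ 0.320

Pr[real transient source | anomaly flag, cosmic-ray hit] ≈ 0.320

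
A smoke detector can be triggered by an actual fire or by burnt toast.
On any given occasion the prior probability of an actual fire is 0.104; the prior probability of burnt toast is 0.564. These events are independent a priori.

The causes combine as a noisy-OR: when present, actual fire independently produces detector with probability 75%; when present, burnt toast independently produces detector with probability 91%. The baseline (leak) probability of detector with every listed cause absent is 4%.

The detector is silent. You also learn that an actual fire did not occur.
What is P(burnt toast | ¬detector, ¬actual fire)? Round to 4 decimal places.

Under noisy-OR, P(detector | causes) = 1 − (1−0.04)·∏(1−qᵢ) over the active causes.
For the numerator, keep only burnt toast=true terms: 0.0864·0.564 = 0.048730
Normalizer over all consistent configurations: 0.96·0.436 + 0.0864·0.564 = 0.467290
Posterior = 0.048730 / 0.467290 ≈ 0.1043

P(burnt toast | ¬detector, ¬actual fire) ≈ 0.1043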